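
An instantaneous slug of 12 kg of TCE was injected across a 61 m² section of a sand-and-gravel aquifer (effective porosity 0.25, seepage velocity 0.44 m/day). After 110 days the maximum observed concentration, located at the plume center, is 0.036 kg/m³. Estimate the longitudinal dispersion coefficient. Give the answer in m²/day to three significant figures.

At the plume center C_max = M/(n_e·A·√(4πDt)), so D = M²/(4πt·(n_e·A·C_max)²).
n_e·A·C_max = 0.25 × 61 × 0.036 = 0.5490 kg/m.
D = 12²/(4π × 110 × 0.5490²) = 0.346 m²/day.

0.346 m²/day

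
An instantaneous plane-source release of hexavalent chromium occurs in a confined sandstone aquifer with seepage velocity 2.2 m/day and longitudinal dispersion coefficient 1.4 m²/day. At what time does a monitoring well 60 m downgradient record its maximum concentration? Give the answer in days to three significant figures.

For the 1D instantaneous-source solution, setting ∂C/∂t = 0 at fixed x gives v²t² + 2Dt − x² = 0, so t = (√(D² + v²x²) − D)/v².
√(D² + v²x²) = √(1.4² + 2.2² × 60²) = 132.0; v² = 4.84.
t = (132.0 − 1.4)/4.84 = 27.0 days (vs. the pure-advection estimate x/v = 27.3 d).

27.0 days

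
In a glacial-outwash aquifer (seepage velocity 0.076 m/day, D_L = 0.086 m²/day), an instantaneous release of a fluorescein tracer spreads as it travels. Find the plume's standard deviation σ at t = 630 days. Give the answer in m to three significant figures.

10.4 m

Dispersive spreading gives a Gaussian with σ² = 2Dt; advection only shifts the center.
σ = √(2 × 0.086 × 630) = 10.4 m.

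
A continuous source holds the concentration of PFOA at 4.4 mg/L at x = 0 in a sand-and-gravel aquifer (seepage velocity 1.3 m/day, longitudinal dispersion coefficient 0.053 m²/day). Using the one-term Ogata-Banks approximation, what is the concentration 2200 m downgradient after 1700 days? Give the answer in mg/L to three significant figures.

For a continuous step input, C/C₀ ≈ ½·erfc((x−vt)/(2√(Dt))).
vt = 1.3 × 1700 = 2210 m and 2√(Dt) = 2√(0.053 × 1700) = 18.98 m.
Argument (x−vt)/(2√(Dt)) = (2200 − 2210)/18.98 = -0.5269; ½·erfc(-0.5269) = 0.7719.
C = 4.4 × 0.7719 = 3.40 mg/L.

3.40 mg/L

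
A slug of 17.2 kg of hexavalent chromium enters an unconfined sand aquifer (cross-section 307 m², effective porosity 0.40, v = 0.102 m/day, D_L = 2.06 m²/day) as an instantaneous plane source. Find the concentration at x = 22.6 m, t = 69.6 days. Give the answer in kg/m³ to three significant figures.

For an instantaneous plane source, C(x,t) = M/(n_e·A·√(4πDt)) · exp(−(x−vt)²/(4Dt)), with n_e·A the pore (flow) area.
Plume center vt = 0.102 × 69.6 = 7.0992 m, so the well at 22.6 m is 15.5008 m downgradient of the peak.
√(4πDt) = 42.45 m, giving peak height M/(n_e·A·√(4πDt)) = 17.2/(0.40 × 307 × 42.45) = 0.003300 kg/m³.
(x−vt)²/(4Dt) = (15.5008)²/(4 × 2.06 × 69.6) = 0.4190; exp(−0.4190) = 0.6577.
C = 0.003300 × 0.6577 = 0.00217 kg/m³.

0.00217 kg/m³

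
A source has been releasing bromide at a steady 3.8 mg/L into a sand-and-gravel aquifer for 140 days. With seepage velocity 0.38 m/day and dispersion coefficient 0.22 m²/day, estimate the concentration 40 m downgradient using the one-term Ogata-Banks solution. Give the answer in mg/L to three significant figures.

3.62 mg/L

For a continuous step input, C/C₀ ≈ ½·erfc((x−vt)/(2√(Dt))).
vt = 0.38 × 140 = 53.2 m and 2√(Dt) = 2√(0.22 × 140) = 11.10 m.
Argument (x−vt)/(2√(Dt)) = (40 − 53.2)/11.10 = -1.189; ½·erfc(-1.189) = 0.9537.
C = 3.8 × 0.9537 = 3.62 mg/L.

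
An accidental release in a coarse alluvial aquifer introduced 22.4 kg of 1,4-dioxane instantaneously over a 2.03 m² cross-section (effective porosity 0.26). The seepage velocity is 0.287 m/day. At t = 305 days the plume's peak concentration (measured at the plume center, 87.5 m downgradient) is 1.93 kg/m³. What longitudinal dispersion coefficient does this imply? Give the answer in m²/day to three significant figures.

0.126 m²/day

At the plume center C_max = M/(n_e·A·√(4πDt)), so D = M²/(4πt·(n_e·A·C_max)²).
n_e·A·C_max = 0.26 × 2.03 × 1.93 = 1.019 kg/m.
D = 22.4²/(4π × 305 × 1.019²) = 0.126 m²/day.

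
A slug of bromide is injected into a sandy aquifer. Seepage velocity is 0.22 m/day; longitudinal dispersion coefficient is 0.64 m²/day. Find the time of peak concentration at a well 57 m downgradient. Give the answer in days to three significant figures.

For the 1D instantaneous-source solution, setting ∂C/∂t = 0 at fixed x gives v²t² + 2Dt − x² = 0, so t = (√(D² + v²x²) − D)/v².
√(D² + v²x²) = √(0.64² + 0.22² × 57²) = 12.56; v² = 0.0484.
t = (12.56 − 0.64)/0.0484 = 246 days (vs. the pure-advection estimate x/v = 259 d).

246 days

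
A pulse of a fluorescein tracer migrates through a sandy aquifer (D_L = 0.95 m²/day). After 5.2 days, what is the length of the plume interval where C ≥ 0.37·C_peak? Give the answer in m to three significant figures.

The plume is Gaussian with σ = √(2Dt) = √(2 × 0.95 × 5.2) = 3.143 m.
C/C_peak = exp(−Δx²/(2σ²)) = 0.37 ⇒ Δx = σ·√(−2 ln 0.37) = 3.143 × 1.410 = 4.432 m.
Width = 2Δx = 8.86 m.

8.86 m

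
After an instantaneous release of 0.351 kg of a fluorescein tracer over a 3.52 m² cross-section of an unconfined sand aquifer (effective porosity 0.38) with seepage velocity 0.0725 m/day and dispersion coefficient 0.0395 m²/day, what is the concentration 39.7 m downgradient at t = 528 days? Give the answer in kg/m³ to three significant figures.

For an instantaneous plane source, C(x,t) = M/(n_e·A·√(4πDt)) · exp(−(x−vt)²/(4Dt)), with n_e·A the pore (flow) area.
Plume center vt = 0.0725 × 528 = 38.28 m, so the well at 39.7 m is 1.42 m downgradient of the peak.
√(4πDt) = 16.19 m, giving peak height M/(n_e·A·√(4πDt)) = 0.351/(0.38 × 3.52 × 16.19) = 0.01621 kg/m³.
(x−vt)²/(4Dt) = (1.42)²/(4 × 0.0395 × 528) = 0.02417; exp(−0.02417) = 0.9761.
C = 0.01621 × 0.9761 = 0.0158 kg/m³.

0.0158 kg/m³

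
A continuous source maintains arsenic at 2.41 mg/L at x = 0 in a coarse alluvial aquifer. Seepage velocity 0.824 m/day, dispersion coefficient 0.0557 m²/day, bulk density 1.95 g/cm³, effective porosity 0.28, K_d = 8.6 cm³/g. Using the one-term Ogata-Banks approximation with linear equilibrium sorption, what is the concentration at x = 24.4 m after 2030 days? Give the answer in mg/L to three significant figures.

2.28 mg/L

Retardation factor R = 1 + ρ_b·K_d/n = 1 + 1.95 × 8.6/0.28 = 60.89.
Sorption retards both mechanisms: v_R = v/R = 0.01353 m/day, D_R = D/R = 0.0009148 m²/day.
v_R·t = 0.01353 × 2030 = 27.4659 m; 2√(D_R t) = 2.725 m; argument = (24.4 − 27.4659)/2.725 = -1.125.
C = C₀ × ½·erfc(-1.125) = 2.41 × 0.9442 = 2.28 mg/L.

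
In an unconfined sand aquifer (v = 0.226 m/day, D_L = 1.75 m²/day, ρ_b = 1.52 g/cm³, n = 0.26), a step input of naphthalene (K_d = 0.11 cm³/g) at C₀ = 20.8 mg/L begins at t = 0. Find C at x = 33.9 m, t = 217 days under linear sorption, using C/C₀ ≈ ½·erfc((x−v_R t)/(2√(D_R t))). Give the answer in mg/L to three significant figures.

Retardation factor R = 1 + ρ_b·K_d/n = 1 + 1.52 × 0.11/0.26 = 1.643.
Sorption retards both mechanisms: v_R = v/R = 0.1376 m/day, D_R = D/R = 1.065 m²/day.
v_R·t = 0.1376 × 217 = 29.8592 m; 2√(D_R t) = 30.40 m; argument = (33.9 − 29.8592)/30.40 = 0.1329.
C = C₀ × ½·erfc(0.1329) = 20.8 × 0.4255 = 8.85 mg/L.

8.85 mg/L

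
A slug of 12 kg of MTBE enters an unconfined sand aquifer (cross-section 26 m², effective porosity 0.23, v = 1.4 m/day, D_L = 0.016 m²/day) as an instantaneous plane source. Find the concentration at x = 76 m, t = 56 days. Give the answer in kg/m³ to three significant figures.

For an instantaneous plane source, C(x,t) = M/(n_e·A·√(4πDt)) · exp(−(x−vt)²/(4Dt)), with n_e·A the pore (flow) area.
Plume center vt = 1.4 × 56 = 78.4 m, so the well at 76 m is 2.4 m upgradient of the peak.
√(4πDt) = 3.356 m, giving peak height M/(n_e·A·√(4πDt)) = 12/(0.23 × 26 × 3.356) = 0.5979 kg/m³.
(x−vt)²/(4Dt) = (-2.4)²/(4 × 0.016 × 56) = 1.607; exp(−1.607) = 0.2005.
C = 0.5979 × 0.2005 = 0.120 kg/m³.

0.120 kg/m³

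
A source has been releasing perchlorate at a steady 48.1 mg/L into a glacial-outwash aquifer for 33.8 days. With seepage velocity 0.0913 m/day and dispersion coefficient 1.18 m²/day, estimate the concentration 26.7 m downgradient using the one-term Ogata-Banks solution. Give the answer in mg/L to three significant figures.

0.197 mg/L

For a continuous step input, C/C₀ ≈ ½·erfc((x−vt)/(2√(Dt))).
vt = 0.0913 × 33.8 = 3.08594 m and 2√(Dt) = 2√(1.18 × 33.8) = 12.63 m.
Argument (x−vt)/(2√(Dt)) = (26.7 − 3.08594)/12.63 = 1.870; ½·erfc(1.870) = 0.004090.
C = 48.1 × 0.004090 = 0.197 mg/L.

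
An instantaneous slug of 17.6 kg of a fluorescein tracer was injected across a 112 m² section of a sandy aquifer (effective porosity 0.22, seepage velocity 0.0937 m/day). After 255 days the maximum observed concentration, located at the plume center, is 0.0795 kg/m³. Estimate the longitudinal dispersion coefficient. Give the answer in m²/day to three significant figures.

0.0252 m²/day

At the plume center C_max = M/(n_e·A·√(4πDt)), so D = M²/(4πt·(n_e·A·C_max)²).
n_e·A·C_max = 0.22 × 112 × 0.0795 = 1.959 kg/m.
D = 17.6²/(4π × 255 × 1.959²) = 0.0252 m²/day.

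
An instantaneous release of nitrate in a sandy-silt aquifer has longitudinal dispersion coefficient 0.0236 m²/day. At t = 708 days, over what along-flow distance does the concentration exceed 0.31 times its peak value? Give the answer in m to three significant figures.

The plume is Gaussian with σ = √(2Dt) = √(2 × 0.0236 × 708) = 5.781 m.
C/C_peak = exp(−Δx²/(2σ²)) = 0.31 ⇒ Δx = σ·√(−2 ln 0.31) = 5.781 × 1.530 = 8.845 m.
Width = 2Δx = 17.7 m.

17.7 m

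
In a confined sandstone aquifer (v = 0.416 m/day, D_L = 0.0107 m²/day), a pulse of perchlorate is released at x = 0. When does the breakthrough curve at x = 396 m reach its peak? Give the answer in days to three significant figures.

952 days

For the 1D instantaneous-source solution, setting ∂C/∂t = 0 at fixed x gives v²t² + 2Dt − x² = 0, so t = (√(D² + v²x²) − D)/v².
√(D² + v²x²) = √(0.0107² + 0.416² × 396²) = 164.7; v² = 0.173056.
t = (164.7 − 0.0107)/0.173056 = 952 days (vs. the pure-advection estimate x/v = 952 d).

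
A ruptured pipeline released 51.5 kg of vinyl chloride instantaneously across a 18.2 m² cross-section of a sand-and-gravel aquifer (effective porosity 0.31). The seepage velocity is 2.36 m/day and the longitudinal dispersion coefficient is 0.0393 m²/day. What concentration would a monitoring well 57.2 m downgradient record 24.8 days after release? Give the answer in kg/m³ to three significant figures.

1.66 kg/m³

For an instantaneous plane source, C(x,t) = M/(n_e·A·√(4πDt)) · exp(−(x−vt)²/(4Dt)), with n_e·A the pore (flow) area.
Plume center vt = 2.36 × 24.8 = 58.528 m, so the well at 57.2 m is 1.328 m upgradient of the peak.
√(4πDt) = 3.500 m, giving peak height M/(n_e·A·√(4πDt)) = 51.5/(0.31 × 18.2 × 3.500) = 2.608 kg/m³.
(x−vt)²/(4Dt) = (-1.328)²/(4 × 0.0393 × 24.8) = 0.4524; exp(−0.4524) = 0.6361.
C = 2.608 × 0.6361 = 1.66 kg/m³.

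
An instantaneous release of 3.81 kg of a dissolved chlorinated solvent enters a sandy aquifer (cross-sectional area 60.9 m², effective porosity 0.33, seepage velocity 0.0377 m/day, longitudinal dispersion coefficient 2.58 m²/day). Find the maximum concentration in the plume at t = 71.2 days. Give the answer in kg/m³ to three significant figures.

0.00395 kg/m³

The peak of an instantaneous 1D plume sits at x = vt; there the Gaussian factor is 1 and C_max = M/(n_e·A·√(4πDt)), where n_e·A is the pore area the mass is dissolved in.
√(4πDt) = √(4π × 2.58 × 71.2) = 48.05 m, so C_max = 3.81/(0.33 × 60.9 × 48.05) = 0.00395 kg/m³.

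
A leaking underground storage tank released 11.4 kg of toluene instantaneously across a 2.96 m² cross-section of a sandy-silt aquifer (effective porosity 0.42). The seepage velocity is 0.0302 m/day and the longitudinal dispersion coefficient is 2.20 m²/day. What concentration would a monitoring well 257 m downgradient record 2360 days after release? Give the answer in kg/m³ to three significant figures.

0.00682 kg/m³

For an instantaneous plane source, C(x,t) = M/(n_e·A·√(4πDt)) · exp(−(x−vt)²/(4Dt)), with n_e·A the pore (flow) area.
Plume center vt = 0.0302 × 2360 = 71.272 m, so the well at 257 m is 185.728 m downgradient of the peak.
√(4πDt) = 255.4 m, giving peak height M/(n_e·A·√(4πDt)) = 11.4/(0.42 × 2.96 × 255.4) = 0.03590 kg/m³.
(x−vt)²/(4Dt) = (185.728)²/(4 × 2.20 × 2360) = 1.661; exp(−1.661) = 0.1899.
C = 0.03590 × 0.1899 = 0.00682 kg/m³.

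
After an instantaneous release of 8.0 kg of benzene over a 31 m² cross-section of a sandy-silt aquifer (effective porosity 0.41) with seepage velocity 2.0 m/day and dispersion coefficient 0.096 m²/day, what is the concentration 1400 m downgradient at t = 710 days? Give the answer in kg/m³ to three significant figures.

For an instantaneous plane source, C(x,t) = M/(n_e·A·√(4πDt)) · exp(−(x−vt)²/(4Dt)), with n_e·A the pore (flow) area.
Plume center vt = 2.0 × 710 = 1420 m, so the well at 1400 m is 20 m upgradient of the peak.
√(4πDt) = 29.27 m, giving peak height M/(n_e·A·√(4πDt)) = 8.0/(0.41 × 31 × 29.27) = 0.02150 kg/m³.
(x−vt)²/(4Dt) = (-20)²/(4 × 0.096 × 710) = 1.467; exp(−1.467) = 0.2306.
C = 0.02150 × 0.2306 = 0.00496 kg/m³.

0.00496 kg/m³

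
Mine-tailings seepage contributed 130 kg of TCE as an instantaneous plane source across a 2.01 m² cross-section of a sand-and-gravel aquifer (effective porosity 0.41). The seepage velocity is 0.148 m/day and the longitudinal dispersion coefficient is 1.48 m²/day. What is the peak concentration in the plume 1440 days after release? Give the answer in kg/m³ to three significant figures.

0.964 kg/m³

The peak of an instantaneous 1D plume sits at x = vt; there the Gaussian factor is 1 and C_max = M/(n_e·A·√(4πDt)), where n_e·A is the pore area the mass is dissolved in.
√(4πDt) = √(4π × 1.48 × 1440) = 163.7 m, so C_max = 130/(0.41 × 2.01 × 163.7) = 0.964 kg/m³.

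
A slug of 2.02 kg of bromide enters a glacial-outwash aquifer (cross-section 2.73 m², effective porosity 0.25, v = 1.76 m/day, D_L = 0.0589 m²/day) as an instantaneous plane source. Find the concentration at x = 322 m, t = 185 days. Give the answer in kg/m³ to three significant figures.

0.188 kg/m³

For an instantaneous plane source, C(x,t) = M/(n_e·A·√(4πDt)) · exp(−(x−vt)²/(4Dt)), with n_e·A the pore (flow) area.
Plume center vt = 1.76 × 185 = 325.6 m, so the well at 322 m is 3.6 m upgradient of the peak.
√(4πDt) = 11.70 m, giving peak height M/(n_e·A·√(4πDt)) = 2.02/(0.25 × 2.73 × 11.70) = 0.2530 kg/m³.
(x−vt)²/(4Dt) = (-3.6)²/(4 × 0.0589 × 185) = 0.2973; exp(−0.2973) = 0.7428.
C = 0.2530 × 0.7428 = 0.188 kg/m³.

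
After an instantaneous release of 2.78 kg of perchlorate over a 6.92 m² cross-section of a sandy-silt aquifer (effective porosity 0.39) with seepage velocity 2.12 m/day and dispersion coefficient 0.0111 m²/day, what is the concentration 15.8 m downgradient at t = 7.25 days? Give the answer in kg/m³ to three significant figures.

0.577 kg/m³

For an instantaneous plane source, C(x,t) = M/(n_e·A·√(4πDt)) · exp(−(x−vt)²/(4Dt)), with n_e·A the pore (flow) area.
Plume center vt = 2.12 × 7.25 = 15.37 m, so the well at 15.8 m is 0.43 m downgradient of the peak.
√(4πDt) = 1.006 m, giving peak height M/(n_e·A·√(4πDt)) = 2.78/(0.39 × 6.92 × 1.006) = 1.024 kg/m³.
(x−vt)²/(4Dt) = (0.43)²/(4 × 0.0111 × 7.25) = 0.5744; exp(−0.5744) = 0.5630.
C = 1.024 × 0.5630 = 0.577 kg/m³.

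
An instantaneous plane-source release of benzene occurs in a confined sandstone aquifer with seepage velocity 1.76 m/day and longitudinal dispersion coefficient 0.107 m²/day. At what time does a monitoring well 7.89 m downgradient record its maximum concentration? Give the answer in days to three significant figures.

For the 1D instantaneous-source solution, setting ∂C/∂t = 0 at fixed x gives v²t² + 2Dt − x² = 0, so t = (√(D² + v²x²) − D)/v².
√(D² + v²x²) = √(0.107² + 1.76² × 7.89²) = 13.89; v² = 3.0976.
t = (13.89 − 0.107)/3.0976 = 4.45 days (vs. the pure-advection estimate x/v = 4.48 d).

4.45 days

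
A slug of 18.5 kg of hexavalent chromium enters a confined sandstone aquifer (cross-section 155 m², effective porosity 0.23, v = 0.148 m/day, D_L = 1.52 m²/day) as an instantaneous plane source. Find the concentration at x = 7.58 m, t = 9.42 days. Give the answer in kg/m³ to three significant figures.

For an instantaneous plane source, C(x,t) = M/(n_e·A·√(4πDt)) · exp(−(x−vt)²/(4Dt)), with n_e·A the pore (flow) area.
Plume center vt = 0.148 × 9.42 = 1.39416 m, so the well at 7.58 m is 6.18584 m downgradient of the peak.
√(4πDt) = 13.41 m, giving peak height M/(n_e·A·√(4πDt)) = 18.5/(0.23 × 155 × 13.41) = 0.03870 kg/m³.
(x−vt)²/(4Dt) = (6.18584)²/(4 × 1.52 × 9.42) = 0.6681; exp(−0.6681) = 0.5127.
C = 0.03870 × 0.5127 = 0.0198 kg/m³.

0.0198 kg/m³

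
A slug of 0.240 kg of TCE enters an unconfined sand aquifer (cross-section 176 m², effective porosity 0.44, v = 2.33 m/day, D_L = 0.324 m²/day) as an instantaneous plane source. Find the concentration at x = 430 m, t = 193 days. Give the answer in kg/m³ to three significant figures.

For an instantaneous plane source, C(x,t) = M/(n_e·A·√(4πDt)) · exp(−(x−vt)²/(4Dt)), with n_e·A the pore (flow) area.
Plume center vt = 2.33 × 193 = 449.69 m, so the well at 430 m is 19.69 m upgradient of the peak.
√(4πDt) = 28.03 m, giving peak height M/(n_e·A·√(4πDt)) = 0.240/(0.44 × 176 × 28.03) = 0.0001106 kg/m³.
(x−vt)²/(4Dt) = (-19.69)²/(4 × 0.324 × 193) = 1.550; exp(−1.550) = 0.2122.
C = 0.0001106 × 0.2122 = 2.35e-05 kg/m³.

2.35e-05 kg/m³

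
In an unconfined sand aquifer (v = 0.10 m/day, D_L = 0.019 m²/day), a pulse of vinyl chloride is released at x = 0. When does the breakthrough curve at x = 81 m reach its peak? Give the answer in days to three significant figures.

For the 1D instantaneous-source solution, setting ∂C/∂t = 0 at fixed x gives v²t² + 2Dt − x² = 0, so t = (√(D² + v²x²) − D)/v².
√(D² + v²x²) = √(0.019² + 0.10² × 81²) = 8.100; v² = 0.01.
t = (8.100 − 0.019)/0.01 = 808 days (vs. the pure-advection estimate x/v = 810 d).

808 days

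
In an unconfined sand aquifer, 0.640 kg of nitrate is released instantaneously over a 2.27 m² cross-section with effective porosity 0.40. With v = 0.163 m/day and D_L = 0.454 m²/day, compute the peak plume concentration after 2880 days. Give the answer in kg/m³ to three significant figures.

The peak of an instantaneous 1D plume sits at x = vt; there the Gaussian factor is 1 and C_max = M/(n_e·A·√(4πDt)), where n_e·A is the pore area the mass is dissolved in.
√(4πDt) = √(4π × 0.454 × 2880) = 128.2 m, so C_max = 0.640/(0.40 × 2.27 × 128.2) = 0.00550 kg/m³.

0.00550 kg/m³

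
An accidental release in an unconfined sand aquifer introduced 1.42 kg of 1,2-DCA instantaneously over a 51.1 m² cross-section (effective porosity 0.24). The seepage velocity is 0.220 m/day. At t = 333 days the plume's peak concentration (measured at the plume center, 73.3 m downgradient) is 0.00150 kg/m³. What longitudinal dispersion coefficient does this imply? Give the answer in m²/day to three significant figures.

At the plume center C_max = M/(n_e·A·√(4πDt)), so D = M²/(4πt·(n_e·A·C_max)²).
n_e·A·C_max = 0.24 × 51.1 × 0.00150 = 0.01840 kg/m.
D = 1.42²/(4π × 333 × 0.01840²) = 1.42 m²/day.

1.42 m²/day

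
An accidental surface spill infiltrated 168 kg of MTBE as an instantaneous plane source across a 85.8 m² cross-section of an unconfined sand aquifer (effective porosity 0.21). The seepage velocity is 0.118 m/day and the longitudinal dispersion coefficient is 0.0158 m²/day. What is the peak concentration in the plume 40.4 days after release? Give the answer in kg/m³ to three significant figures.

3.29 kg/m³

The peak of an instantaneous 1D plume sits at x = vt; there the Gaussian factor is 1 and C_max = M/(n_e·A·√(4πDt)), where n_e·A is the pore area the mass is dissolved in.
√(4πDt) = √(4π × 0.0158 × 40.4) = 2.832 m, so C_max = 168/(0.21 × 85.8 × 2.832) = 3.29 kg/m³.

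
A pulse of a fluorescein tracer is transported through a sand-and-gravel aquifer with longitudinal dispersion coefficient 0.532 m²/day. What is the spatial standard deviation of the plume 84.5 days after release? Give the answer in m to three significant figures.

Dispersive spreading gives a Gaussian with σ² = 2Dt; advection only shifts the center.
σ = √(2 × 0.532 × 84.5) = 9.48 m.

9.48 m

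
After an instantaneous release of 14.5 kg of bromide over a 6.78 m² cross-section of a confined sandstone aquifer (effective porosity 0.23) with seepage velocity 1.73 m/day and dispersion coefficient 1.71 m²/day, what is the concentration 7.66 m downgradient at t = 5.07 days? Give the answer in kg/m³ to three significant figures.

For an instantaneous plane source, C(x,t) = M/(n_e·A·√(4πDt)) · exp(−(x−vt)²/(4Dt)), with n_e·A the pore (flow) area.
Plume center vt = 1.73 × 5.07 = 8.7711 m, so the well at 7.66 m is 1.1111 m upgradient of the peak.
√(4πDt) = 10.44 m, giving peak height M/(n_e·A·√(4πDt)) = 14.5/(0.23 × 6.78 × 10.44) = 0.8907 kg/m³.
(x−vt)²/(4Dt) = (-1.1111)²/(4 × 1.71 × 5.07) = 0.03560; exp(−0.03560) = 0.9650.
C = 0.8907 × 0.9650 = 0.860 kg/m³.

0.860 kg/m³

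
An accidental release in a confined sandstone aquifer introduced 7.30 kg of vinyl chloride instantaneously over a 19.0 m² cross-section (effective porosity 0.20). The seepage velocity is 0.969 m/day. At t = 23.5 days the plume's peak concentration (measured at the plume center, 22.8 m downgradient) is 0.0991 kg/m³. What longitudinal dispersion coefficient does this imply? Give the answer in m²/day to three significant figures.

1.27 m²/day

At the plume center C_max = M/(n_e·A·√(4πDt)), so D = M²/(4πt·(n_e·A·C_max)²).
n_e·A·C_max = 0.20 × 19.0 × 0.0991 = 0.3766 kg/m.
D = 7.30²/(4π × 23.5 × 0.3766²) = 1.27 m²/day.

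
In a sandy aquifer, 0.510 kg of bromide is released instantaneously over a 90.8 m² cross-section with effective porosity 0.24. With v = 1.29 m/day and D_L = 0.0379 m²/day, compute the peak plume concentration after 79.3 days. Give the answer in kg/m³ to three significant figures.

The peak of an instantaneous 1D plume sits at x = vt; there the Gaussian factor is 1 and C_max = M/(n_e·A·√(4πDt)), where n_e·A is the pore area the mass is dissolved in.
√(4πDt) = √(4π × 0.0379 × 79.3) = 6.146 m, so C_max = 0.510/(0.24 × 90.8 × 6.146) = 0.00381 kg/m³.

0.00381 kg/m³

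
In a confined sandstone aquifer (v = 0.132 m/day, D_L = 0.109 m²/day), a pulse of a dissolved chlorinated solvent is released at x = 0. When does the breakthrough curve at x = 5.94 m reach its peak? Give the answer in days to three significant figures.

39.2 days

For the 1D instantaneous-source solution, setting ∂C/∂t = 0 at fixed x gives v²t² + 2Dt − x² = 0, so t = (√(D² + v²x²) − D)/v².
√(D² + v²x²) = √(0.109² + 0.132² × 5.94²) = 0.7916; v² = 0.017424.
t = (0.7916 − 0.109)/0.017424 = 39.2 days (vs. the pure-advection estimate x/v = 45.0 d).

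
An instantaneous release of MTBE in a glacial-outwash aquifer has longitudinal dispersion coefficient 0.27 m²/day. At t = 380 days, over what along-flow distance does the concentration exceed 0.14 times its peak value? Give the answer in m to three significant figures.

56.8 m

The plume is Gaussian with σ = √(2Dt) = √(2 × 0.27 × 380) = 14.32 m.
C/C_peak = exp(−Δx²/(2σ²)) = 0.14 ⇒ Δx = σ·√(−2 ln 0.14) = 14.32 × 1.983 = 28.40 m.
Width = 2Δx = 56.8 m.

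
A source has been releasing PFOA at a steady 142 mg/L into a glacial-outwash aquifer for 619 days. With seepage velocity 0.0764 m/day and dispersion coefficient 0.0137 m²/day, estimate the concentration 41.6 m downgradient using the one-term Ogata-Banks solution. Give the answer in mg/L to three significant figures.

130 mg/L

For a continuous step input, C/C₀ ≈ ½·erfc((x−vt)/(2√(Dt))).
vt = 0.0764 × 619 = 47.2916 m and 2√(Dt) = 2√(0.0137 × 619) = 5.824 m.
Argument (x−vt)/(2√(Dt)) = (41.6 − 47.2916)/5.824 = -0.9773; ½·erfc(-0.9773) = 0.9165.
C = 142 × 0.9165 = 130 mg/L.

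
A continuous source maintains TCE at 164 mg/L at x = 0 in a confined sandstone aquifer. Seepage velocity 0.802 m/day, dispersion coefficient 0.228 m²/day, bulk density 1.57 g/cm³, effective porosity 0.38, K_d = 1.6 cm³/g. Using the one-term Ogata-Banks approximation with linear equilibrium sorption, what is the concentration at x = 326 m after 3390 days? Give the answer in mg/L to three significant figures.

162 mg/L

Retardation factor R = 1 + ρ_b·K_d/n = 1 + 1.57 × 1.6/0.38 = 7.611.
Sorption retards both mechanisms: v_R = v/R = 0.1054 m/day, D_R = D/R = 0.02996 m²/day.
v_R·t = 0.1054 × 3390 = 357.306 m; 2√(D_R t) = 20.16 m; argument = (326 − 357.306)/20.16 = -1.553.
C = C₀ × ½·erfc(-1.553) = 164 × 0.9860 = 162 mg/L.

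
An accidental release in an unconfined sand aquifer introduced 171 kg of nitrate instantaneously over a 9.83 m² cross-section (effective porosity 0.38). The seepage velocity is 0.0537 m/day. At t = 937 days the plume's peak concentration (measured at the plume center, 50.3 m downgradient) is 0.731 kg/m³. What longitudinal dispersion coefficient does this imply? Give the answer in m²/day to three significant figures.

At the plume center C_max = M/(n_e·A·√(4πDt)), so D = M²/(4πt·(n_e·A·C_max)²).
n_e·A·C_max = 0.38 × 9.83 × 0.731 = 2.731 kg/m.
D = 171²/(4π × 937 × 2.731²) = 0.333 m²/day.

0.333 m²/day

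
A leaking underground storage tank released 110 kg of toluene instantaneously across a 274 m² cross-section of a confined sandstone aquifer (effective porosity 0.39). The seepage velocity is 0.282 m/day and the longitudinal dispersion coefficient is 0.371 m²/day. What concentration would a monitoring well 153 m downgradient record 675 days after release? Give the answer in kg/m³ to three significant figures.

For an instantaneous plane source, C(x,t) = M/(n_e·A·√(4πDt)) · exp(−(x−vt)²/(4Dt)), with n_e·A the pore (flow) area.
Plume center vt = 0.282 × 675 = 190.35 m, so the well at 153 m is 37.35 m upgradient of the peak.
√(4πDt) = 56.10 m, giving peak height M/(n_e·A·√(4πDt)) = 110/(0.39 × 274 × 56.10) = 0.01835 kg/m³.
(x−vt)²/(4Dt) = (-37.35)²/(4 × 0.371 × 675) = 1.393; exp(−1.393) = 0.2483.
C = 0.01835 × 0.2483 = 0.00456 kg/m³.

0.00456 kg/m³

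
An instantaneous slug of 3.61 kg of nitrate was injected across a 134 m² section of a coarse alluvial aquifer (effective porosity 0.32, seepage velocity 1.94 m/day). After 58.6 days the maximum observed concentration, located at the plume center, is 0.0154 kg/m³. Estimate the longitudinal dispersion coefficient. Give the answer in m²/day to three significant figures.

At the plume center C_max = M/(n_e·A·√(4πDt)), so D = M²/(4πt·(n_e·A·C_max)²).
n_e·A·C_max = 0.32 × 134 × 0.0154 = 0.6604 kg/m.
D = 3.61²/(4π × 58.6 × 0.6604²) = 0.0406 m²/day.

0.0406 m²/day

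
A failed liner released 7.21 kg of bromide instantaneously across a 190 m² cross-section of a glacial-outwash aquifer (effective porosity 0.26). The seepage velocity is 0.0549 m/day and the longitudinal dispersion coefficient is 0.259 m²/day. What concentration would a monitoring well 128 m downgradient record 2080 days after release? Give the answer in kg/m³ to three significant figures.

0.00162 kg/m³

For an instantaneous plane source, C(x,t) = M/(n_e·A·√(4πDt)) · exp(−(x−vt)²/(4Dt)), with n_e·A the pore (flow) area.
Plume center vt = 0.0549 × 2080 = 114.192 m, so the well at 128 m is 13.808 m downgradient of the peak.
√(4πDt) = 82.28 m, giving peak height M/(n_e·A·√(4πDt)) = 7.21/(0.26 × 190 × 82.28) = 0.001774 kg/m³.
(x−vt)²/(4Dt) = (13.808)²/(4 × 0.259 × 2080) = 0.08848; exp(−0.08848) = 0.9153.
C = 0.001774 × 0.9153 = 0.00162 kg/m³.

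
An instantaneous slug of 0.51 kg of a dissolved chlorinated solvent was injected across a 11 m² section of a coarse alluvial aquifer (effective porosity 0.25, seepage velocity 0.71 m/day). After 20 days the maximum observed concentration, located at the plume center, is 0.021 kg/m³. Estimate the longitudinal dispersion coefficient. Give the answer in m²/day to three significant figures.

At the plume center C_max = M/(n_e·A·√(4πDt)), so D = M²/(4πt·(n_e·A·C_max)²).
n_e·A·C_max = 0.25 × 11 × 0.021 = 0.05775 kg/m.
D = 0.51²/(4π × 20 × 0.05775²) = 0.310 m²/day.

0.310 m²/day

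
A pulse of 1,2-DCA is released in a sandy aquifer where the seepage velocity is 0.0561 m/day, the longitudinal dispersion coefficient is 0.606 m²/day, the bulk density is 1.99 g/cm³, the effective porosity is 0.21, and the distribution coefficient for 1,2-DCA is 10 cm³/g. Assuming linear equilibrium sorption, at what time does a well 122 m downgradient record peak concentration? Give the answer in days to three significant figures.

191000 days

Retardation factor R = 1 + ρ_b·K_d/n = 1 + 1.99 × 10/0.21 = 95.76.
Sorption retards both mechanisms: v_R = v/R = 0.0005858 m/day, D_R = D/R = 0.006328 m²/day.
Peak time from v_R²t² + 2D_R t − x² = 0: t = (√(D_R² + v_R²x²) − D_R)/v_R².
√(D_R² + v_R²x²) = √(0.006328² + 0.0005858² × 122²) = 0.07175; v_R² = 3.432e-07.
t = (0.07175 − 0.006328)/3.432e-07 = 191000 days.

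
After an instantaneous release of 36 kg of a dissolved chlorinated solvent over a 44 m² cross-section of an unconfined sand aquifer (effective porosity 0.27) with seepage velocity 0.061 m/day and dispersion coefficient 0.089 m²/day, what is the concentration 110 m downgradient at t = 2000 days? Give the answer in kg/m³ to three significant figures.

For an instantaneous plane source, C(x,t) = M/(n_e·A·√(4πDt)) · exp(−(x−vt)²/(4Dt)), with n_e·A the pore (flow) area.
Plume center vt = 0.061 × 2000 = 122 m, so the well at 110 m is 12 m upgradient of the peak.
√(4πDt) = 47.29 m, giving peak height M/(n_e·A·√(4πDt)) = 36/(0.27 × 44 × 47.29) = 0.06408 kg/m³.
(x−vt)²/(4Dt) = (-12)²/(4 × 0.089 × 2000) = 0.2022; exp(−0.2022) = 0.8169.
C = 0.06408 × 0.8169 = 0.0523 kg/m³.

0.0523 kg/m³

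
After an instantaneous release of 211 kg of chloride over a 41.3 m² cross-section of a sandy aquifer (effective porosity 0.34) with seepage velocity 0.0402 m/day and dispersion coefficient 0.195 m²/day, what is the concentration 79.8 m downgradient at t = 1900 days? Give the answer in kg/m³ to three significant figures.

0.218 kg/m³

For an instantaneous plane source, C(x,t) = M/(n_e·A·√(4πDt)) · exp(−(x−vt)²/(4Dt)), with n_e·A the pore (flow) area.
Plume center vt = 0.0402 × 1900 = 76.38 m, so the well at 79.8 m is 3.42 m downgradient of the peak.
√(4πDt) = 68.23 m, giving peak height M/(n_e·A·√(4πDt)) = 211/(0.34 × 41.3 × 68.23) = 0.2202 kg/m³.
(x−vt)²/(4Dt) = (3.42)²/(4 × 0.195 × 1900) = 0.007892; exp(−0.007892) = 0.9921.
C = 0.2202 × 0.9921 = 0.218 kg/m³.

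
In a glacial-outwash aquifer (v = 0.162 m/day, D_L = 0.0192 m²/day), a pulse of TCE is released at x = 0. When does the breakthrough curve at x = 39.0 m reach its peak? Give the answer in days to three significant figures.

240 days

For the 1D instantaneous-source solution, setting ∂C/∂t = 0 at fixed x gives v²t² + 2Dt − x² = 0, so t = (√(D² + v²x²) − D)/v².
√(D² + v²x²) = √(0.0192² + 0.162² × 39.0²) = 6.318; v² = 0.026244.
t = (6.318 − 0.0192)/0.026244 = 240 days (vs. the pure-advection estimate x/v = 241 d).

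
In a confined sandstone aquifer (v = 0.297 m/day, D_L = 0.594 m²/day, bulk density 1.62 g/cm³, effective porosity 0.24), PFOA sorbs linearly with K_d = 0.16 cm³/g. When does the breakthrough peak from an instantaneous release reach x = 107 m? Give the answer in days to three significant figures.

735 days

Retardation factor R = 1 + ρ_b·K_d/n = 1 + 1.62 × 0.16/0.24 = 2.080.
Sorption retards both mechanisms: v_R = v/R = 0.1428 m/day, D_R = D/R = 0.2856 m²/day.
Peak time from v_R²t² + 2D_R t − x² = 0: t = (√(D_R² + v_R²x²) − D_R)/v_R².
√(D_R² + v_R²x²) = √(0.2856² + 0.1428² × 107²) = 15.28; v_R² = 0.02039.
t = (15.28 − 0.2856)/0.02039 = 735 days.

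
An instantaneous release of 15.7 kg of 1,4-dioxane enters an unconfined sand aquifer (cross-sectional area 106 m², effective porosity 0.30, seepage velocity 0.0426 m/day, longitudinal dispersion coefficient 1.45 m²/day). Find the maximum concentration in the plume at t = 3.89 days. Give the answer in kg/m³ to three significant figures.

0.0586 kg/m³

The peak of an instantaneous 1D plume sits at x = vt; there the Gaussian factor is 1 and C_max = M/(n_e·A·√(4πDt)), where n_e·A is the pore area the mass is dissolved in.
√(4πDt) = √(4π × 1.45 × 3.89) = 8.419 m, so C_max = 15.7/(0.30 × 106 × 8.419) = 0.0586 kg/m³.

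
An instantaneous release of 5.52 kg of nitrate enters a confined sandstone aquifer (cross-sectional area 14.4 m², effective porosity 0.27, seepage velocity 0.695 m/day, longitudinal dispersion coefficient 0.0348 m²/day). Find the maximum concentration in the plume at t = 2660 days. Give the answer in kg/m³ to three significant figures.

0.0416 kg/m³

The peak of an instantaneous 1D plume sits at x = vt; there the Gaussian factor is 1 and C_max = M/(n_e·A·√(4πDt)), where n_e·A is the pore area the mass is dissolved in.
√(4πDt) = √(4π × 0.0348 × 2660) = 34.11 m, so C_max = 5.52/(0.27 × 14.4 × 34.11) = 0.0416 kg/m³.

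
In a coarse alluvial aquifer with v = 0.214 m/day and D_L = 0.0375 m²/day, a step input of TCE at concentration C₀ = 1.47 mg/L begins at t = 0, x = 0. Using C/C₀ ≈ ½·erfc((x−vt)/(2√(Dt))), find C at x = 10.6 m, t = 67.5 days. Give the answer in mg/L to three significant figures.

For a continuous step input, C/C₀ ≈ ½·erfc((x−vt)/(2√(Dt))).
vt = 0.214 × 67.5 = 14.445 m and 2√(Dt) = 2√(0.0375 × 67.5) = 3.182 m.
Argument (x−vt)/(2√(Dt)) = (10.6 − 14.445)/3.182 = -1.208; ½·erfc(-1.208) = 0.9562.
C = 1.47 × 0.9562 = 1.41 mg/L.

1.41 mg/L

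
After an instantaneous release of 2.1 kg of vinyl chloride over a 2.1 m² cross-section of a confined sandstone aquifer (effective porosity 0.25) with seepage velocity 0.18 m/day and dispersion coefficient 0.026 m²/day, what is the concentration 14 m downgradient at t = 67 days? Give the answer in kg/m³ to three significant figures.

For an instantaneous plane source, C(x,t) = M/(n_e·A·√(4πDt)) · exp(−(x−vt)²/(4Dt)), with n_e·A the pore (flow) area.
Plume center vt = 0.18 × 67 = 12.06 m, so the well at 14 m is 1.94 m downgradient of the peak.
√(4πDt) = 4.679 m, giving peak height M/(n_e·A·√(4πDt)) = 2.1/(0.25 × 2.1 × 4.679) = 0.8549 kg/m³.
(x−vt)²/(4Dt) = (1.94)²/(4 × 0.026 × 67) = 0.5401; exp(−0.5401) = 0.5827.
C = 0.8549 × 0.5827 = 0.498 kg/m³.

0.498 kg/m³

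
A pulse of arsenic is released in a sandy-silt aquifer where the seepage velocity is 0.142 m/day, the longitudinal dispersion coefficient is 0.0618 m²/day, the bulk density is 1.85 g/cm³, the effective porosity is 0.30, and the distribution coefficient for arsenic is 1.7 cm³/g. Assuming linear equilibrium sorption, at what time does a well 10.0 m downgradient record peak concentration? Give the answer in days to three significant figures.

Retardation factor R = 1 + ρ_b·K_d/n = 1 + 1.85 × 1.7/0.30 = 11.48.
Sorption retards both mechanisms: v_R = v/R = 0.01237 m/day, D_R = D/R = 0.005383 m²/day.
Peak time from v_R²t² + 2D_R t − x² = 0: t = (√(D_R² + v_R²x²) − D_R)/v_R².
√(D_R² + v_R²x²) = √(0.005383² + 0.01237² × 10.0²) = 0.1238; v_R² = 0.0001530.
t = (0.1238 − 0.005383)/0.0001530 = 774 days.

774 days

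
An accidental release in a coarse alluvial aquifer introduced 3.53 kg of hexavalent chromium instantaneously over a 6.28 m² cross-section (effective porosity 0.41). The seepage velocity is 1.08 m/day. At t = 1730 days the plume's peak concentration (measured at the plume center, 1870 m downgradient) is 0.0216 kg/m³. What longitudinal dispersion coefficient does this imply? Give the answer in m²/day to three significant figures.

At the plume center C_max = M/(n_e·A·√(4πDt)), so D = M²/(4πt·(n_e·A·C_max)²).
n_e·A·C_max = 0.41 × 6.28 × 0.0216 = 0.05562 kg/m.
D = 3.53²/(4π × 1730 × 0.05562²) = 0.185 m²/day.

0.185 m²/day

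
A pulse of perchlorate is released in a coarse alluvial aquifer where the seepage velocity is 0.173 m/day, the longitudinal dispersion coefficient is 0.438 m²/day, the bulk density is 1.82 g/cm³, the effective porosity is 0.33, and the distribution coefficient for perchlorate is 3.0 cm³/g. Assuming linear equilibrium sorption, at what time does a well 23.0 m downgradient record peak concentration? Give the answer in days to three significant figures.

Retardation factor R = 1 + ρ_b·K_d/n = 1 + 1.82 × 3.0/0.33 = 17.55.
Sorption retards both mechanisms: v_R = v/R = 0.009858 m/day, D_R = D/R = 0.02496 m²/day.
Peak time from v_R²t² + 2D_R t − x² = 0: t = (√(D_R² + v_R²x²) − D_R)/v_R².
√(D_R² + v_R²x²) = √(0.02496² + 0.009858² × 23.0²) = 0.2281; v_R² = 9.718e-05.
t = (0.2281 − 0.02496)/9.718e-05 = 2090 days.

2090 days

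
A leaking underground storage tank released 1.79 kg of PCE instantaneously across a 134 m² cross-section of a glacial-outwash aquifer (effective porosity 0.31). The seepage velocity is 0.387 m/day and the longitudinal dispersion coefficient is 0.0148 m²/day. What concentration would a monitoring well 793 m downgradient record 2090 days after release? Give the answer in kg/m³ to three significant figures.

0.000288 kg/m³

For an instantaneous plane source, C(x,t) = M/(n_e·A·√(4πDt)) · exp(−(x−vt)²/(4Dt)), with n_e·A the pore (flow) area.
Plume center vt = 0.387 × 2090 = 808.83 m, so the well at 793 m is 15.83 m upgradient of the peak.
√(4πDt) = 19.72 m, giving peak height M/(n_e·A·√(4πDt)) = 1.79/(0.31 × 134 × 19.72) = 0.002185 kg/m³.
(x−vt)²/(4Dt) = (-15.83)²/(4 × 0.0148 × 2090) = 2.025; exp(−2.025) = 0.1320.
C = 0.002185 × 0.1320 = 0.000288 kg/m³.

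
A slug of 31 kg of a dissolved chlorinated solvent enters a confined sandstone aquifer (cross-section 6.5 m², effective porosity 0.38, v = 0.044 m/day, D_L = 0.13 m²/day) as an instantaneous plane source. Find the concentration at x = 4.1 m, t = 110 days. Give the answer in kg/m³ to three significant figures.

For an instantaneous plane source, C(x,t) = M/(n_e·A·√(4πDt)) · exp(−(x−vt)²/(4Dt)), with n_e·A the pore (flow) area.
Plume center vt = 0.044 × 110 = 4.84 m, so the well at 4.1 m is 0.74 m upgradient of the peak.
√(4πDt) = 13.41 m, giving peak height M/(n_e·A·√(4πDt)) = 31/(0.38 × 6.5 × 13.41) = 0.9359 kg/m³.
(x−vt)²/(4Dt) = (-0.74)²/(4 × 0.13 × 110) = 0.009573; exp(−0.009573) = 0.9905.
C = 0.9359 × 0.9905 = 0.927 kg/m³.

0.927 kg/m³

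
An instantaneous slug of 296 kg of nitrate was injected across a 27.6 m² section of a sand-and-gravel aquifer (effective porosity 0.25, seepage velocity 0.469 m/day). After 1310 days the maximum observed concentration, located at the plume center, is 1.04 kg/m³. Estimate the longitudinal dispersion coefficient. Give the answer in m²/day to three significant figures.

At the plume center C_max = M/(n_e·A·√(4πDt)), so D = M²/(4πt·(n_e·A·C_max)²).
n_e·A·C_max = 0.25 × 27.6 × 1.04 = 7.176 kg/m.
D = 296²/(4π × 1310 × 7.176²) = 0.103 m²/day.

0.103 m²/day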